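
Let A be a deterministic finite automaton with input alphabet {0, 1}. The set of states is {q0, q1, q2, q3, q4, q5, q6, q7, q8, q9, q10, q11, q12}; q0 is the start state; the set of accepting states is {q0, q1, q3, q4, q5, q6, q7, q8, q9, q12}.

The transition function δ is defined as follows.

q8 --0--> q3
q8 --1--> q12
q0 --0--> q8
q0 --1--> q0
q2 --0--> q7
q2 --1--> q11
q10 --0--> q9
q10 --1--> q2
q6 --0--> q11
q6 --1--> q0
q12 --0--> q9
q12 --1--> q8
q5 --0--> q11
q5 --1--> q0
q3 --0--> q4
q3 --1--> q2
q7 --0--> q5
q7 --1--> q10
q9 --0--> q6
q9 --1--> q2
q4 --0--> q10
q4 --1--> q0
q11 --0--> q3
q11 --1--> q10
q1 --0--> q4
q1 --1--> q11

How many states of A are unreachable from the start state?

1

No path from q0 leads to q1; the other 12 states are all reachable.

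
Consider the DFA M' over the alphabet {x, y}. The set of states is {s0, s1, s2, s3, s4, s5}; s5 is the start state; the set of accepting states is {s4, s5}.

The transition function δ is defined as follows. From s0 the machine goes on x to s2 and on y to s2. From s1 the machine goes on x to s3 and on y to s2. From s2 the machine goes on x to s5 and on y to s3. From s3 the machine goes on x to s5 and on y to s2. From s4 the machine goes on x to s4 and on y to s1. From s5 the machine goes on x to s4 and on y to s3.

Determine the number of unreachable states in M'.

No path from s5 leads to s0; the other 5 states are all reachable.

1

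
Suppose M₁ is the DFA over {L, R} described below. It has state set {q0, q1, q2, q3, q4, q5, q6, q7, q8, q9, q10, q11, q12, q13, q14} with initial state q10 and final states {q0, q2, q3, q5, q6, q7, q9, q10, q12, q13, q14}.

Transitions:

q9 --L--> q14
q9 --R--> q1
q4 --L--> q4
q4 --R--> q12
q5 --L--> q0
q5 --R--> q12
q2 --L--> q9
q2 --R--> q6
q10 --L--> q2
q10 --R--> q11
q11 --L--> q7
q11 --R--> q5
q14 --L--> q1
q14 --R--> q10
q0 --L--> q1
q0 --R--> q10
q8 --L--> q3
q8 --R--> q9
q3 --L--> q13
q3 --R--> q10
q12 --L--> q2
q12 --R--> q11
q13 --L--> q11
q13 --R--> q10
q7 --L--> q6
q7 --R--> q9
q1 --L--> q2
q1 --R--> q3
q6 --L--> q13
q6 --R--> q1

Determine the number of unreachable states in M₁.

BFS from q10 reaches {q0, q1, q2, q3, q5, q6, q7, q9, q10, q11, q12, q13, q14}; the 2 state(s) q4, q8 are never visited.

2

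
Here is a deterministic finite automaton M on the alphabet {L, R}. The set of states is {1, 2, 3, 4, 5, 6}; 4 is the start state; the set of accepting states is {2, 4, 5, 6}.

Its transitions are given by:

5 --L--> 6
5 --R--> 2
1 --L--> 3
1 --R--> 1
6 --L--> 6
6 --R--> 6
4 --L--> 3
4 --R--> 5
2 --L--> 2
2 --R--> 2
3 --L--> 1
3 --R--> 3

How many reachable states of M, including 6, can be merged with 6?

3

Start with accepting vs non-accepting: {2,4,5,6} | {1,3}.
On input L, block {2,4,5,6} splits into {2,5,6} and {4}.
Stable partition: {2,5,6} | {1,3} | {4} — 3 equivalence classes.
State 6 belongs to the block {2,5,6}, which has 3 states.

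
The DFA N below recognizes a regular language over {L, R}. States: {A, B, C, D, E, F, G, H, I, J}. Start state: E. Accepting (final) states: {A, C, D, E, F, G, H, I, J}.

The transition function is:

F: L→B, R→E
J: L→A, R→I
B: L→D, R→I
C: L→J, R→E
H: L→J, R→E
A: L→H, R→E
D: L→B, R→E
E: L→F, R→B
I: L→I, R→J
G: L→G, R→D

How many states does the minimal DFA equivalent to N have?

First remove the unreachable states {C,G}; 8 states remain.
Start with accepting vs non-accepting: {A,D,E,F,H,I,J} | {B}.
Refine {A,D,E,F,H,I,J} on symbol L: members go to different blocks, giving {A,E,H,I,J} and {D,F}.
Refine {A,E,H,I,J} on symbol L: members go to different blocks, giving {A,H,I,J} and {E}.
Split {A,H,I,J} by δ(·,R) → {A,H} and {I,J}.
On input L, block {A,H} splits into {A} and {H}.
On input L, block {I,J} splits into {I} and {J}.
Stable partition: {A} | {B} | {D,F} | {E} | {I} | {H} | {J} — 7 equivalence classes.

7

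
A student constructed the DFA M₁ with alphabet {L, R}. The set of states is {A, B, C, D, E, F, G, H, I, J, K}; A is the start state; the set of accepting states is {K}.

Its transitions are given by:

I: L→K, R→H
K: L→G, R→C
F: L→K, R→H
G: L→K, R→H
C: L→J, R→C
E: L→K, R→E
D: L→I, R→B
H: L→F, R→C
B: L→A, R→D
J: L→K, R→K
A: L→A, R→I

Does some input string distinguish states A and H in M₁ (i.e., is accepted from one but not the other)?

Yes

Reachable states from the start: {A,C,F,G,H,I,J,K}. Unreachable: {B,D,E} — drop them.
Initial partition by acceptance: {K} | {A,C,F,G,H,I,J}.
Split {A,C,F,G,H,I,J} by δ(·,L) → {F,G,I,J} and {A,C,H}.
Split {F,G,I,J} by δ(·,R) → {F,G,I} and {J}.
Split {A,C,H} by δ(·,L) → {A} and {C} and {H}.
No further refinement is possible. Final partition (6 blocks): {K} | {F,G,I} | {A} | {J} | {C} | {H}.
A and H end up in different blocks, so they are distinguishable. For instance, the string 'LL' is accepted from only H.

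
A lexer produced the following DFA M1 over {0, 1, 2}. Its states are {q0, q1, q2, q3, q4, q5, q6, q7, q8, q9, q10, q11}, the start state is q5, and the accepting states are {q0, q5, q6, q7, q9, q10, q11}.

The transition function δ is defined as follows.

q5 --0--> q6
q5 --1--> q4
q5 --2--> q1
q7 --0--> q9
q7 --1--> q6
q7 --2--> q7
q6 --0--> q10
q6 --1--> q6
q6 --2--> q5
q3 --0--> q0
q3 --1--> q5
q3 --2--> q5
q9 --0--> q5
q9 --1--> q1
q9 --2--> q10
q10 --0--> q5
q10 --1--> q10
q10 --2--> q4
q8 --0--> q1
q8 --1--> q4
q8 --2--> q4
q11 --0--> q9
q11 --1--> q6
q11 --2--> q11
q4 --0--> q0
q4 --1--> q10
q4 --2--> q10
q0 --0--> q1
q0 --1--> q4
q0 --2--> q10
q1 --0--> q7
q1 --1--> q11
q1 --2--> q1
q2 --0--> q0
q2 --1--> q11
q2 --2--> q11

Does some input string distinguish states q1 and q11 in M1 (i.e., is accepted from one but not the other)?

Yes

First remove the unreachable states {q2,q3,q8}; 9 states remain.
P0 = {q0,q5,q6,q7,q9,q10,q11} | {q1,q4}.
Refine {q0,q5,q6,q7,q9,q10,q11} on symbol 0: members go to different blocks, giving {q5,q6,q7,q9,q10,q11} and {q0}.
Split {q5,q6,q7,q9,q10,q11} by δ(·,1) → {q6,q7,q10,q11} and {q5,q9}.
On input 0, block {q6,q7,q10,q11} splits into {q7,q10,q11} and {q6}.
Refine {q7,q10,q11} on symbol 1: members go to different blocks, giving {q7,q11} and {q10}.
Refine {q1,q4} on symbol 0: members go to different blocks, giving {q1} and {q4}.
On input 0, block {q5,q9} splits into {q5} and {q9}.
The partition is now stable with 8 blocks: {q7,q11} | {q1} | {q0} | {q5} | {q6} | {q10} | {q4} | {q9}.
q1 and q11 end up in different blocks, so they are distinguishable. For instance, the string 'ε' is accepted from only q11.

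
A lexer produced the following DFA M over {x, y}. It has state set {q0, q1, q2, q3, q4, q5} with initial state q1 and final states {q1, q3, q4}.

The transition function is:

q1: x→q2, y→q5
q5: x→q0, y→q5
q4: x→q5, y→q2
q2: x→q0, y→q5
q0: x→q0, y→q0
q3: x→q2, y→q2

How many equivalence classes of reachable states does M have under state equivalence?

First remove the unreachable states {q3,q4}; 4 states remain.
Initial partition by acceptance: {q1} | {q0,q2,q5}.
The partition is now stable with 2 blocks: {q1} | {q0,q2,q5}.

2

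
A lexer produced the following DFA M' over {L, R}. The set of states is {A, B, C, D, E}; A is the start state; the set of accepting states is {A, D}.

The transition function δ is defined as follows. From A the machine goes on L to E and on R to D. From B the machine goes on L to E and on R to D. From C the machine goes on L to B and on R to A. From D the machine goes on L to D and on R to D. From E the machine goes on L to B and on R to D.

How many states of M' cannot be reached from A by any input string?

1

BFS from A reaches {A, B, D, E}; the 1 state(s) C are never visited.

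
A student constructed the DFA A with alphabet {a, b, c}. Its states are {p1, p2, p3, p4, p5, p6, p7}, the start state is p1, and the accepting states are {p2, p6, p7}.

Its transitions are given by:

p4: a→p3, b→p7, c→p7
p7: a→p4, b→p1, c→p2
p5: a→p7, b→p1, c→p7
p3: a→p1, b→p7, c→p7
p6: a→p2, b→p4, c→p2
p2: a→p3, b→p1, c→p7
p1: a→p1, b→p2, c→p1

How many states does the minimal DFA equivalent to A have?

5

States {p5,p6} cannot be reached from the start state, so discard them.
P0 = {p2,p7} | {p1,p3,p4}.
On input c, block {p1,p3,p4} splits into {p3,p4} and {p1}.
On input a, block {p3,p4} splits into {p3} and {p4}.
Split {p2,p7} by δ(·,a) → {p2} and {p7}.
No further refinement is possible. Final partition (5 blocks): {p2} | {p3} | {p1} | {p4} | {p7}.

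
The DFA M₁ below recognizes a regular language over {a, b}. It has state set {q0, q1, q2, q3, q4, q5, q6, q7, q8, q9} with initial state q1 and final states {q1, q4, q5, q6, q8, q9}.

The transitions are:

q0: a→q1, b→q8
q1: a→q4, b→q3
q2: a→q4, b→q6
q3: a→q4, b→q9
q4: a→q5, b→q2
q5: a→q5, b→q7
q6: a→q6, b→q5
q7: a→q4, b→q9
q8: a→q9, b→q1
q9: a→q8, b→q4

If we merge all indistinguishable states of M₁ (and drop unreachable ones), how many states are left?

First remove the unreachable states {q0}; 9 states remain.
Start with accepting vs non-accepting: {q1,q4,q5,q6,q8,q9} | {q2,q3,q7}.
Refine {q1,q4,q5,q6,q8,q9} on symbol b: members go to different blocks, giving {q1,q4,q5} and {q6,q8,q9}.
The partition is now stable with 3 blocks: {q1,q4,q5} | {q2,q3,q7} | {q6,q8,q9}.

3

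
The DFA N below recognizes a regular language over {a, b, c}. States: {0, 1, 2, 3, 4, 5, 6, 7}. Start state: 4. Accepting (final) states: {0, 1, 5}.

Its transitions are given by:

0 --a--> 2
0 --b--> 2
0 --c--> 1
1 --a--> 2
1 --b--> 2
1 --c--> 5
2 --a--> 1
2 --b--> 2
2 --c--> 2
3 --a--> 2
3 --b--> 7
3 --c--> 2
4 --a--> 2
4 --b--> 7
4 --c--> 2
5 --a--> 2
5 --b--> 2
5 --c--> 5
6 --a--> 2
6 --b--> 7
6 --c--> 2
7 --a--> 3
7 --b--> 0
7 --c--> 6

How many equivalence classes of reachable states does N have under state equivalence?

4

Initial partition by acceptance: {0,1,5} | {2,3,4,6,7}.
On input a, block {2,3,4,6,7} splits into {3,4,6,7} and {2}.
Refine {3,4,6,7} on symbol a: members go to different blocks, giving {3,4,6} and {7}.
The partition is now stable with 4 blocks: {0,1,5} | {3,4,6} | {2} | {7}.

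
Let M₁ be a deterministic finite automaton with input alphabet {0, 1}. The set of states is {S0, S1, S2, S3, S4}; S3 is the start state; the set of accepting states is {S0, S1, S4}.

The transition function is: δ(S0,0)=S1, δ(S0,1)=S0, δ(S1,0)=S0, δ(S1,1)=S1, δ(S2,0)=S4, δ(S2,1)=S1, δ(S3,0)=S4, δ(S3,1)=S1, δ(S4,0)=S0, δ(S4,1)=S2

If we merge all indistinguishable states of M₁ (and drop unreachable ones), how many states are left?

3

Every state is reachable, so we keep all 5.
Start with accepting vs non-accepting: {S0,S1,S4} | {S2,S3}.
Split {S0,S1,S4} by δ(·,1) → {S0,S1} and {S4}.
Stable partition: {S0,S1} | {S2,S3} | {S4} — 3 equivalence classes.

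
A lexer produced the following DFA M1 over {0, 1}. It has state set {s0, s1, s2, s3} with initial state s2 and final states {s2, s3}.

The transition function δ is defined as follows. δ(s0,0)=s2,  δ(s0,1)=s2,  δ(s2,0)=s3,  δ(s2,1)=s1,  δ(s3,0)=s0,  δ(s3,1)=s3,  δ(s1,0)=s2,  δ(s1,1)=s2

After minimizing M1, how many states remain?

All states are reachable from the start state.
Start with accepting vs non-accepting: {s2,s3} | {s0,s1}.
Split {s2,s3} by δ(·,0) → {s2} and {s3}.
Stable partition: {s2} | {s0,s1} | {s3} — 3 equivalence classes.

3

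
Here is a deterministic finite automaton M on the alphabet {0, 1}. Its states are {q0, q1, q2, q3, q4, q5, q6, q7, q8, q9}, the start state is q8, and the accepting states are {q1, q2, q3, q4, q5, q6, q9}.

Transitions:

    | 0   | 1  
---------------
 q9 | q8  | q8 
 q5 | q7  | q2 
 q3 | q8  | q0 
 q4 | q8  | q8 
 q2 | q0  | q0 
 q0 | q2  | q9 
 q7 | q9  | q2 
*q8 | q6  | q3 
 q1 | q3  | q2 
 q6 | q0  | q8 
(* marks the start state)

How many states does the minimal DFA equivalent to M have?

2

Reachable states from the start: {q0,q2,q3,q6,q8,q9}. Unreachable: {q1,q4,q5,q7} — drop them.
Start with accepting vs non-accepting: {q2,q3,q6,q9} | {q0,q8}.
The partition is now stable with 2 blocks: {q2,q3,q6,q9} | {q0,q8}.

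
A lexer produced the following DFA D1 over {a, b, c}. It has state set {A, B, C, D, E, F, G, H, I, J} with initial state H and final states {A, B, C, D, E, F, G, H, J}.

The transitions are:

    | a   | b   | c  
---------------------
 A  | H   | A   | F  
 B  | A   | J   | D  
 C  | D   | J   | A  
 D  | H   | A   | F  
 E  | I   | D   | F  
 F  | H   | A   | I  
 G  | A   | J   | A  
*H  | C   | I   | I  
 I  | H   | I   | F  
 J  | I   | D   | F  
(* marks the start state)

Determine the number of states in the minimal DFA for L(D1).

Reachable states from the start: {A,C,D,F,H,I,J}. Unreachable: {B,E,G} — drop them.
Start with accepting vs non-accepting: {A,C,D,F,H,J} | {I}.
On input a, block {A,C,D,F,H,J} splits into {A,C,D,F,H} and {J}.
On input b, block {A,C,D,F,H} splits into {A,D,F} and {C} and {H}.
Split {A,D,F} by δ(·,c) → {A,D} and {F}.
The partition is now stable with 6 blocks: {A,D} | {I} | {J} | {C} | {H} | {F}.

6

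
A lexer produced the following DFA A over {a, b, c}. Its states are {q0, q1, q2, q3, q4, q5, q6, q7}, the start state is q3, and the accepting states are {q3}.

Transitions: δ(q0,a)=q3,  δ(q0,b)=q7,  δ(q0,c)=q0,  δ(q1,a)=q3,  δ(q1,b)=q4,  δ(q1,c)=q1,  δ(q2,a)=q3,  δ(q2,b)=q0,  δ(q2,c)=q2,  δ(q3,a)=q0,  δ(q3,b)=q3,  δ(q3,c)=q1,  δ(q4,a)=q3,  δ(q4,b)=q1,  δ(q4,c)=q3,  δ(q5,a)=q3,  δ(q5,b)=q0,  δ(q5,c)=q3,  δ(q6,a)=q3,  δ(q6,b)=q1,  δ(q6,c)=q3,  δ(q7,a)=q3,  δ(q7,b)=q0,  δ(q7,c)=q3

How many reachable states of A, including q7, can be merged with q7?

2

First remove the unreachable states {q2,q5,q6}; 5 states remain.
Start with accepting vs non-accepting: {q3} | {q0,q1,q4,q7}.
On input c, block {q0,q1,q4,q7} splits into {q0,q1} and {q4,q7}.
No further refinement is possible. Final partition (3 blocks): {q3} | {q0,q1} | {q4,q7}.
The equivalence class containing q7 is {q4,q7}, of size 2.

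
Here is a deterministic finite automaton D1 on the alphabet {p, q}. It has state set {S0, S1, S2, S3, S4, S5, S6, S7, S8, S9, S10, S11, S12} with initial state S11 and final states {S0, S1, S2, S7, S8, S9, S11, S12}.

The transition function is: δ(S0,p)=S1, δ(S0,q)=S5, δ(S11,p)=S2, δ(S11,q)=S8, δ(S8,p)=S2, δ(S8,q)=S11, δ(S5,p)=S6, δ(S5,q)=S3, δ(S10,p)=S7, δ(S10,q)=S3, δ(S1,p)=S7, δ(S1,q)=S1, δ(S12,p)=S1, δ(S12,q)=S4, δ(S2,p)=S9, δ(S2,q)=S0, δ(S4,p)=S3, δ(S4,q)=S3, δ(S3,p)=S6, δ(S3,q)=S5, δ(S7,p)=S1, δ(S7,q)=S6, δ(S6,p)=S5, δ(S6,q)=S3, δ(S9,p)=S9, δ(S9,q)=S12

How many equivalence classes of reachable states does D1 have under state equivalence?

5

First remove the unreachable states {S10}; 12 states remain.
Initial partition by acceptance: {S0,S1,S2,S7,S8,S9,S11,S12} | {S3,S4,S5,S6}.
On input q, block {S0,S1,S2,S7,S8,S9,S11,S12} splits into {S1,S2,S8,S9,S11} and {S0,S7,S12}.
Split {S1,S2,S8,S9,S11} by δ(·,p) → {S2,S8,S9,S11} and {S1}.
On input q, block {S2,S8,S9,S11} splits into {S2,S9} and {S8,S11}.
The partition is now stable with 5 blocks: {S2,S9} | {S3,S4,S5,S6} | {S0,S7,S12} | {S1} | {S8,S11}.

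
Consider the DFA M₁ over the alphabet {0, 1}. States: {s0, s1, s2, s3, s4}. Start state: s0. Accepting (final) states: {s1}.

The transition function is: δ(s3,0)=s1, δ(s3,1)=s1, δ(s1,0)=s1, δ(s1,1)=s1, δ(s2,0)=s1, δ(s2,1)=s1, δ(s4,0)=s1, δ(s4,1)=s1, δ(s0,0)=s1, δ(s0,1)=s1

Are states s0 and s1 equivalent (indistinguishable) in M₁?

No

States {s2,s3,s4} cannot be reached from the start state, so discard them.
Start with accepting vs non-accepting: {s1} | {s0}.
The partition is now stable with 2 blocks: {s1} | {s0}.
s0 and s1 end up in different blocks, so they are distinguishable. For instance, the string 'ε' is accepted from only s1.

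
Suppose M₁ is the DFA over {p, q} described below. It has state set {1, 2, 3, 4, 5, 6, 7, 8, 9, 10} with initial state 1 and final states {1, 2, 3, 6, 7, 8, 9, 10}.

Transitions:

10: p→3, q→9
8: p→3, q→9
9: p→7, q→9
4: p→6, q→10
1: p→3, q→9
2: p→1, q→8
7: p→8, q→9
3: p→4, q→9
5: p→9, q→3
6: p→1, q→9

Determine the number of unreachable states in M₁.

2

No path from 1 leads to 2, 5; the other 8 states are all reachable.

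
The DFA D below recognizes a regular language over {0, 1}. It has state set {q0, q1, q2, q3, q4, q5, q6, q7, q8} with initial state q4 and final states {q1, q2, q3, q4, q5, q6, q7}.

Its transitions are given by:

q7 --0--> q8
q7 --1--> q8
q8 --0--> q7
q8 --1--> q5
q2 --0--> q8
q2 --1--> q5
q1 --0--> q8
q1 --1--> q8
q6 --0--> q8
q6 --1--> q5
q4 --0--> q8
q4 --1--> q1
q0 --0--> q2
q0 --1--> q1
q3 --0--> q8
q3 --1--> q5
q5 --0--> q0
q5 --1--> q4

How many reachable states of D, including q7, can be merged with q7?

2

First remove the unreachable states {q3,q6}; 7 states remain.
Start with accepting vs non-accepting: {q1,q2,q4,q5,q7} | {q0,q8}.
Split {q1,q2,q4,q5,q7} by δ(·,1) → {q2,q4,q5} and {q1,q7}.
Split {q2,q4,q5} by δ(·,1) → {q2,q5} and {q4}.
On input 1, block {q2,q5} splits into {q2} and {q5}.
Split {q0,q8} by δ(·,0) → {q0} and {q8}.
Stable partition: {q2} | {q0} | {q1,q7} | {q4} | {q5} | {q8} — 6 equivalence classes.
The equivalence class containing q7 is {q1,q7}, of size 2.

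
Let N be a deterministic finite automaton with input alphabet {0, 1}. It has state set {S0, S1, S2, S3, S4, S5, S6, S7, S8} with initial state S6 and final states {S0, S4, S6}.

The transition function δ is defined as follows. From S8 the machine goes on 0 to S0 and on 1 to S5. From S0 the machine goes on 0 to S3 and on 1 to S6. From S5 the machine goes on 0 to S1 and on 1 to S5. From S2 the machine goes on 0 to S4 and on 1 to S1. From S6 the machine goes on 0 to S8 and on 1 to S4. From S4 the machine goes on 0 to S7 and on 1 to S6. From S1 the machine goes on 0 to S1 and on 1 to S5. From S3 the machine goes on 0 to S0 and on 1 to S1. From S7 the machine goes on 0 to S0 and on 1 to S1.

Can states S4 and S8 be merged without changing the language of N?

First remove the unreachable states {S2}; 8 states remain.
Start with accepting vs non-accepting: {S0,S4,S6} | {S1,S3,S5,S7,S8}.
Refine {S1,S3,S5,S7,S8} on symbol 0: members go to different blocks, giving {S3,S7,S8} and {S1,S5}.
Stable partition: {S0,S4,S6} | {S3,S7,S8} | {S1,S5} — 3 equivalence classes.
S4 and S8 end up in different blocks, so they are distinguishable. For instance, the string 'ε' is accepted from only S4.

No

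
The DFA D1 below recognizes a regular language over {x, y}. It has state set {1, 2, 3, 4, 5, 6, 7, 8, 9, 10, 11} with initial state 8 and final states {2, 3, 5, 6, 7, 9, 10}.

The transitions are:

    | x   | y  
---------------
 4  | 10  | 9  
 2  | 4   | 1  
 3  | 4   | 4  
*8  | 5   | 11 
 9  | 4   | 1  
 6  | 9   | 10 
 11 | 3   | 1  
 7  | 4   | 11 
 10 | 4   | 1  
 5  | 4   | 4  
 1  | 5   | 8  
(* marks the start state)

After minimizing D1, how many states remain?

4

First remove the unreachable states {2,6,7}; 8 states remain.
P0 = {3,5,9,10} | {1,4,8,11}.
Split {1,4,8,11} by δ(·,y) → {1,8,11} and {4}.
On input y, block {3,5,9,10} splits into {3,5} and {9,10}.
Stable partition: {3,5} | {1,8,11} | {4} | {9,10} — 4 equivalence classes.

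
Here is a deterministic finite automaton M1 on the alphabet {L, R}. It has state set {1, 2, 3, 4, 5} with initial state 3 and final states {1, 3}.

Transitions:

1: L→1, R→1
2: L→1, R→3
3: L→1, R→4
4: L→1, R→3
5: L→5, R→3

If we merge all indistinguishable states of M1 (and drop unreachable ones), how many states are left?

3

States {2,5} cannot be reached from the start state, so discard them.
Initial partition by acceptance: {1,3} | {4}.
Refine {1,3} on symbol R: members go to different blocks, giving {1} and {3}.
The partition is now stable with 3 blocks: {1} | {4} | {3}.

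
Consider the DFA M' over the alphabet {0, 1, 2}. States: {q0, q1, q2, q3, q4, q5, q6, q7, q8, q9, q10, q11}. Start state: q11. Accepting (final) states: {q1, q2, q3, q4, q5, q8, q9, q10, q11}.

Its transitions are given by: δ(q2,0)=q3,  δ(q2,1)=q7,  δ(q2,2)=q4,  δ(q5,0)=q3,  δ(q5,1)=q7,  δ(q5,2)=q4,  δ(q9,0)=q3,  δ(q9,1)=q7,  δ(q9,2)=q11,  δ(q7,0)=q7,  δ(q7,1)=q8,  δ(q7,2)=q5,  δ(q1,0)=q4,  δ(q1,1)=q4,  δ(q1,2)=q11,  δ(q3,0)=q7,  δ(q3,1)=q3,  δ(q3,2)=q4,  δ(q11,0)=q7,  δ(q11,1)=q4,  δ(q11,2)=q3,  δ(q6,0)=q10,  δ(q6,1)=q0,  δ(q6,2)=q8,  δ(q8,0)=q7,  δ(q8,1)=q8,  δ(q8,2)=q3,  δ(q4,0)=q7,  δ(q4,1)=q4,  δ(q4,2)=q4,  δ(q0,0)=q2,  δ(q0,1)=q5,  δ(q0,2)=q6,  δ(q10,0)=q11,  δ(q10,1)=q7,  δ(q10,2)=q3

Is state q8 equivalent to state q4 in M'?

Yes

First remove the unreachable states {q0,q1,q2,q6,q9,q10}; 6 states remain.
P0 = {q3,q4,q5,q8,q11} | {q7}.
On input 0, block {q3,q4,q5,q8,q11} splits into {q3,q4,q8,q11} and {q5}.
No further refinement is possible. Final partition (3 blocks): {q3,q4,q8,q11} | {q7} | {q5}.
q8 and q4 lie in the same block of the stable partition, so they are equivalent — no string distinguishes them.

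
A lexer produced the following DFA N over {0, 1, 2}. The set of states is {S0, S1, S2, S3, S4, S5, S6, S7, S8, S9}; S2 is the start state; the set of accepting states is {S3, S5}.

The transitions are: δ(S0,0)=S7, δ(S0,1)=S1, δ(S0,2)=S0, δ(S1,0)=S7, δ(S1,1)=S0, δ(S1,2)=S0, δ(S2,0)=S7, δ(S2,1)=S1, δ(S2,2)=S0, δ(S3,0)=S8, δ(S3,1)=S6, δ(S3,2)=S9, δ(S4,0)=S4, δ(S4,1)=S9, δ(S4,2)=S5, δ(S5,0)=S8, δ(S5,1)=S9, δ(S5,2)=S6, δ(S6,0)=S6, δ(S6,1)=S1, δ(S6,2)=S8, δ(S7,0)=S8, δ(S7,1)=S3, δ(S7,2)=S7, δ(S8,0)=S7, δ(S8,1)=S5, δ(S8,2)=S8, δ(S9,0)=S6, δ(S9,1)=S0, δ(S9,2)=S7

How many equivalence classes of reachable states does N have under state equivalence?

First remove the unreachable states {S4}; 9 states remain.
Start with accepting vs non-accepting: {S3,S5} | {S0,S1,S2,S6,S7,S8,S9}.
Split {S0,S1,S2,S6,S7,S8,S9} by δ(·,1) → {S0,S1,S2,S6,S9} and {S7,S8}.
Refine {S0,S1,S2,S6,S9} on symbol 0: members go to different blocks, giving {S0,S1,S2} and {S6,S9}.
The partition is now stable with 4 blocks: {S3,S5} | {S0,S1,S2} | {S7,S8} | {S6,S9}.

4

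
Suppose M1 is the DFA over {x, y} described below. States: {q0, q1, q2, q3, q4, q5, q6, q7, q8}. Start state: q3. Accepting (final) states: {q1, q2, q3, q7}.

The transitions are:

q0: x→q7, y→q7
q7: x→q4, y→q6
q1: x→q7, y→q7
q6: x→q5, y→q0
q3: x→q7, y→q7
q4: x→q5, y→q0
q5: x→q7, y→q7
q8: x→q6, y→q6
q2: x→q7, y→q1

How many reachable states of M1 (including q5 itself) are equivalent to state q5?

First remove the unreachable states {q1,q2,q8}; 6 states remain.
Initial partition by acceptance: {q3,q7} | {q0,q4,q5,q6}.
Refine {q3,q7} on symbol x: members go to different blocks, giving {q3} and {q7}.
Refine {q0,q4,q5,q6} on symbol x: members go to different blocks, giving {q0,q5} and {q4,q6}.
Stable partition: {q3} | {q0,q5} | {q7} | {q4,q6} — 4 equivalence classes.
State q5 belongs to the block {q0,q5}, which has 2 states.

2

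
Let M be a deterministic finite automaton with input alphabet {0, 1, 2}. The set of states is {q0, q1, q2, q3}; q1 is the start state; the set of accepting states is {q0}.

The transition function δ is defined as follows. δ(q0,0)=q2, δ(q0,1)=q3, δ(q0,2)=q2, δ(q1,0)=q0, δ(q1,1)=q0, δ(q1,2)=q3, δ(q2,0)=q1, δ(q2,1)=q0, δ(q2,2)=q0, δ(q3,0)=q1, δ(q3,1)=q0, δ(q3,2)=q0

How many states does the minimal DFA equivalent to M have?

3

Every state is reachable, so we keep all 4.
P0 = {q0} | {q1,q2,q3}.
On input 0, block {q1,q2,q3} splits into {q2,q3} and {q1}.
Stable partition: {q0} | {q2,q3} | {q1} — 3 equivalence classes.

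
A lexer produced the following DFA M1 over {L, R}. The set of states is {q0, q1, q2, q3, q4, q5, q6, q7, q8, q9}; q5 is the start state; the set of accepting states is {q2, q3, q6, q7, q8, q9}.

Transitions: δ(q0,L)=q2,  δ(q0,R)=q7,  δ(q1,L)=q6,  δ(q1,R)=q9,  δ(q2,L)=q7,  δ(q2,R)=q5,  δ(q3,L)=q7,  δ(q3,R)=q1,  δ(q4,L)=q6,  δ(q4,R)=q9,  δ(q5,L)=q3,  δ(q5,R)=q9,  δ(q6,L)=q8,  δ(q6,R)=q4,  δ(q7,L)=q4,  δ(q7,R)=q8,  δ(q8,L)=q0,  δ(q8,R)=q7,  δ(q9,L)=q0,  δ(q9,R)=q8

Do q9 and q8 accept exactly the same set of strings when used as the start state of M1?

Yes

Every state is reachable, so we keep all 10.
Initial partition by acceptance: {q2,q3,q6,q7,q8,q9} | {q0,q1,q4,q5}.
Split {q2,q3,q6,q7,q8,q9} by δ(·,L) → {q2,q3,q6} and {q7,q8,q9}.
No further refinement is possible. Final partition (3 blocks): {q2,q3,q6} | {q0,q1,q4,q5} | {q7,q8,q9}.
q9 and q8 lie in the same block of the stable partition, so they are equivalent — no string distinguishes them.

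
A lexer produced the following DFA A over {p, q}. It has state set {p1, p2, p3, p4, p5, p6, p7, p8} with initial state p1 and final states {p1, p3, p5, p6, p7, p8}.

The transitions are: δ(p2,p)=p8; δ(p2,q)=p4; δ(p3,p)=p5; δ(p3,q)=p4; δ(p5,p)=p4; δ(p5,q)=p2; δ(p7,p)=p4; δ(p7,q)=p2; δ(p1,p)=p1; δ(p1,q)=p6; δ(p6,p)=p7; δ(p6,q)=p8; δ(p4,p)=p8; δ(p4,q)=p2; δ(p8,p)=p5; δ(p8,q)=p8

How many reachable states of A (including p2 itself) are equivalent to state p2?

States {p3} cannot be reached from the start state, so discard them.
Initial partition by acceptance: {p1,p5,p6,p7,p8} | {p2,p4}.
On input p, block {p1,p5,p6,p7,p8} splits into {p1,p6,p8} and {p5,p7}.
Refine {p1,p6,p8} on symbol p: members go to different blocks, giving {p6,p8} and {p1}.
Stable partition: {p6,p8} | {p2,p4} | {p5,p7} | {p1} — 4 equivalence classes.
The equivalence class containing p2 is {p2,p4}, of size 2.

2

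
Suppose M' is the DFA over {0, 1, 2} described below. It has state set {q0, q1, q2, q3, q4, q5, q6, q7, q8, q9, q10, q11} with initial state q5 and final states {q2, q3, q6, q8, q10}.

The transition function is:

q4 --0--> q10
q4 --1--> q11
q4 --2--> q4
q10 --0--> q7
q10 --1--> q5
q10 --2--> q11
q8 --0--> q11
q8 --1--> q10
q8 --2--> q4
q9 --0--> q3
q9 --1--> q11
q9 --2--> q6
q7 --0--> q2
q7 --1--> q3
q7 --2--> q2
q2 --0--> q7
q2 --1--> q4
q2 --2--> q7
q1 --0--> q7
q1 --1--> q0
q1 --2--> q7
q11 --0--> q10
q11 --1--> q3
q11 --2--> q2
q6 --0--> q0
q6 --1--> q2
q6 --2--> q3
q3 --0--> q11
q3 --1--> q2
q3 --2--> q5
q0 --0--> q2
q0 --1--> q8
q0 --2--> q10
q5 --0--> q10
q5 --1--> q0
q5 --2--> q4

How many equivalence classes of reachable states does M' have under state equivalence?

4

States {q1,q6,q9} cannot be reached from the start state, so discard them.
P0 = {q2,q3,q8,q10} | {q0,q4,q5,q7,q11}.
Split {q2,q3,q8,q10} by δ(·,1) → {q2,q10} and {q3,q8}.
Refine {q0,q4,q5,q7,q11} on symbol 1: members go to different blocks, giving {q0,q7,q11} and {q4,q5}.
No further refinement is possible. Final partition (4 blocks): {q2,q10} | {q0,q7,q11} | {q3,q8} | {q4,q5}.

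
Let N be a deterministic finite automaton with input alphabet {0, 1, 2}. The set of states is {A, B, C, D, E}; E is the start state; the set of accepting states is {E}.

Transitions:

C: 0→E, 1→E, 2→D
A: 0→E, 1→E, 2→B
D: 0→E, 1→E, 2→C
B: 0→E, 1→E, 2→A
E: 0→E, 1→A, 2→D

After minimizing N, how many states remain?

Every state is reachable, so we keep all 5.
Initial partition by acceptance: {E} | {A,B,C,D}.
The partition is now stable with 2 blocks: {E} | {A,B,C,D}.

2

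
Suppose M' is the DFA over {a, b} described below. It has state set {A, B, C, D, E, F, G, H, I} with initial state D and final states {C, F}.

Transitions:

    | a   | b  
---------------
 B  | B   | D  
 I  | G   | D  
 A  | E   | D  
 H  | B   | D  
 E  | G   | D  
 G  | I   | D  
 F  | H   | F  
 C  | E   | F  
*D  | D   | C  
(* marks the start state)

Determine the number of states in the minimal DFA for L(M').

States {A} cannot be reached from the start state, so discard them.
Start with accepting vs non-accepting: {C,F} | {B,D,E,G,H,I}.
Refine {B,D,E,G,H,I} on symbol b: members go to different blocks, giving {B,E,G,H,I} and {D}.
Stable partition: {C,F} | {B,E,G,H,I} | {D} — 3 equivalence classes.

3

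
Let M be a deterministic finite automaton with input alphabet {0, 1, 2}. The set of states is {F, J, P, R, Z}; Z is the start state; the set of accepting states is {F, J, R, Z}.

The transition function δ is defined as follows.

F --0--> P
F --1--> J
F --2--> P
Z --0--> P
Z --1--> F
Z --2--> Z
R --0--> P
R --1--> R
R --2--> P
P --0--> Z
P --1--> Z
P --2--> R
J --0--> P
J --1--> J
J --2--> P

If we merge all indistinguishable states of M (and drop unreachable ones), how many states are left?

P0 = {F,J,R,Z} | {P}.
On input 2, block {F,J,R,Z} splits into {F,J,R} and {Z}.
The partition is now stable with 3 blocks: {F,J,R} | {P} | {Z}.

3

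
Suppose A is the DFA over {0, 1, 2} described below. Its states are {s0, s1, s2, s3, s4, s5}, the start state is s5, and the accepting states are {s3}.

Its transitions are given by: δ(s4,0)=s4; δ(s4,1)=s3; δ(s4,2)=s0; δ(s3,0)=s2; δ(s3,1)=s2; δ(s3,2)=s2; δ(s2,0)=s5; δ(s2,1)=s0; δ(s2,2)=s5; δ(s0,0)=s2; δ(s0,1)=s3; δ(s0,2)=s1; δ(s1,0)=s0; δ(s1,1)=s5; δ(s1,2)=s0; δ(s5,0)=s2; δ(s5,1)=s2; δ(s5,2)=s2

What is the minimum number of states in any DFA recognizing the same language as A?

States {s4} cannot be reached from the start state, so discard them.
P0 = {s3} | {s0,s1,s2,s5}.
Refine {s0,s1,s2,s5} on symbol 1: members go to different blocks, giving {s1,s2,s5} and {s0}.
Refine {s1,s2,s5} on symbol 0: members go to different blocks, giving {s2,s5} and {s1}.
Refine {s2,s5} on symbol 1: members go to different blocks, giving {s2} and {s5}.
No further refinement is possible. Final partition (5 blocks): {s3} | {s2} | {s0} | {s1} | {s5}.

5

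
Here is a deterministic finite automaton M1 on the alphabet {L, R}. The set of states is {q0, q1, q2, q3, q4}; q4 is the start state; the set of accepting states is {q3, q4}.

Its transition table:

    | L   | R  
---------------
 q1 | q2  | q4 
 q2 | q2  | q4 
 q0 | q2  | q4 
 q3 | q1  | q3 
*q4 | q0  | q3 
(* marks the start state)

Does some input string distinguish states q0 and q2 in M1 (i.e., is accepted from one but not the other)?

Start with accepting vs non-accepting: {q3,q4} | {q0,q1,q2}.
Stable partition: {q3,q4} | {q0,q1,q2} — 2 equivalence classes.
q0 and q2 lie in the same block of the stable partition, so they are equivalent — no string distinguishes them.

No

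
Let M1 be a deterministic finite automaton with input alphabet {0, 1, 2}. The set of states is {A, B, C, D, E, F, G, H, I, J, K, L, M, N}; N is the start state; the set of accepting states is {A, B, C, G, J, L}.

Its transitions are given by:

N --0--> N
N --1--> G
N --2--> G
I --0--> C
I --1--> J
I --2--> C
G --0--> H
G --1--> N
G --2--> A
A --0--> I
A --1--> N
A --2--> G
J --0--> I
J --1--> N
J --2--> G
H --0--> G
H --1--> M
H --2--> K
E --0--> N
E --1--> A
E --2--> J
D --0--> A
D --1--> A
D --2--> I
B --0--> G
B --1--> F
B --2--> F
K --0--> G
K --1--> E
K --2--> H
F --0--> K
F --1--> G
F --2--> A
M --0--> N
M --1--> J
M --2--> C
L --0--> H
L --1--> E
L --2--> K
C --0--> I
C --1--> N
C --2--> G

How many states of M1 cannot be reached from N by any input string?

4

No path from N leads to B, D, F, L; the other 10 states are all reachable.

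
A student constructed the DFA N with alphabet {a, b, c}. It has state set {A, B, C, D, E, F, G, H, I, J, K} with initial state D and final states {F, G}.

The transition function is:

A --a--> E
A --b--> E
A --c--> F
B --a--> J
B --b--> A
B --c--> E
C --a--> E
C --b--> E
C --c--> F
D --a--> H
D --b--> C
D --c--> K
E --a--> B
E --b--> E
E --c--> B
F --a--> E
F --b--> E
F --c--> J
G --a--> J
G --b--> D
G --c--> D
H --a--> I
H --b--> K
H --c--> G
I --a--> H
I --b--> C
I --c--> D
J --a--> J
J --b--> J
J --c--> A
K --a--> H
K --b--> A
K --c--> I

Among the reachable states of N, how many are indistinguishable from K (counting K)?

3

Every state is reachable, so we keep all 11.
Initial partition by acceptance: {F,G} | {A,B,C,D,E,H,I,J,K}.
Split {A,B,C,D,E,H,I,J,K} by δ(·,c) → {B,D,E,I,J,K} and {A,C,H}.
Split {B,D,E,I,J,K} by δ(·,a) → {B,E,J} and {D,I,K}.
On input b, block {F,G} splits into {F} and {G}.
On input b, block {B,E,J} splits into {E,J} and {B}.
On input a, block {E,J} splits into {E} and {J}.
Refine {A,C,H} on symbol a: members go to different blocks, giving {A,C} and {H}.
Stable partition: {F} | {E} | {A,C} | {D,I,K} | {G} | {B} | {J} | {H} — 8 equivalence classes.
The equivalence class containing K is {D,I,K}, of size 3.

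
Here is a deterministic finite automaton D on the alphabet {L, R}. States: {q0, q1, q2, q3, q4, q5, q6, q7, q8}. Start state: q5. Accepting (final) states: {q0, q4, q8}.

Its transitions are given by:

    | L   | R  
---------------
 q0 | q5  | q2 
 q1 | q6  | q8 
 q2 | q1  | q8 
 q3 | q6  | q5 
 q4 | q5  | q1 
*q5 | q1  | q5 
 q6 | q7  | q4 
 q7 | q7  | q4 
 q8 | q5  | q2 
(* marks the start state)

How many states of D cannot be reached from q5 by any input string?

2

Starting at q5 and following transitions, the reachable set is {q1, q2, q4, q5, q6, q7, q8}. That leaves q0, q3 unreachable — 2 in total.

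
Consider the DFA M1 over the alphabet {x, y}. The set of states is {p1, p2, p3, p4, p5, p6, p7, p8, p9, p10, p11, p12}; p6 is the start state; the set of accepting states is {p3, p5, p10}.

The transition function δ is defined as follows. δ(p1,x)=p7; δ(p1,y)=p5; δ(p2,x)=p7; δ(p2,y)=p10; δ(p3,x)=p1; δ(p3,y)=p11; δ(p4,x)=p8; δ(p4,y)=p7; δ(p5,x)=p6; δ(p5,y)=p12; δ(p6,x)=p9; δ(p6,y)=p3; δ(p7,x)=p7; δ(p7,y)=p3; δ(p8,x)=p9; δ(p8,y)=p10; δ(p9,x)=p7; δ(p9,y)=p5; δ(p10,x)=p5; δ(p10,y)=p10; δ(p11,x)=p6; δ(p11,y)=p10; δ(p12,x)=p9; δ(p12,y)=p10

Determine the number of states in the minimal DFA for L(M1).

Reachable states from the start: {p1,p3,p5,p6,p7,p9,p10,p11,p12}. Unreachable: {p2,p4,p8} — drop them.
Start with accepting vs non-accepting: {p3,p5,p10} | {p1,p6,p7,p9,p11,p12}.
Refine {p3,p5,p10} on symbol x: members go to different blocks, giving {p3,p5} and {p10}.
Refine {p1,p6,p7,p9,p11,p12} on symbol y: members go to different blocks, giving {p1,p6,p7,p9} and {p11,p12}.
Stable partition: {p3,p5} | {p1,p6,p7,p9} | {p10} | {p11,p12} — 4 equivalence classes.

4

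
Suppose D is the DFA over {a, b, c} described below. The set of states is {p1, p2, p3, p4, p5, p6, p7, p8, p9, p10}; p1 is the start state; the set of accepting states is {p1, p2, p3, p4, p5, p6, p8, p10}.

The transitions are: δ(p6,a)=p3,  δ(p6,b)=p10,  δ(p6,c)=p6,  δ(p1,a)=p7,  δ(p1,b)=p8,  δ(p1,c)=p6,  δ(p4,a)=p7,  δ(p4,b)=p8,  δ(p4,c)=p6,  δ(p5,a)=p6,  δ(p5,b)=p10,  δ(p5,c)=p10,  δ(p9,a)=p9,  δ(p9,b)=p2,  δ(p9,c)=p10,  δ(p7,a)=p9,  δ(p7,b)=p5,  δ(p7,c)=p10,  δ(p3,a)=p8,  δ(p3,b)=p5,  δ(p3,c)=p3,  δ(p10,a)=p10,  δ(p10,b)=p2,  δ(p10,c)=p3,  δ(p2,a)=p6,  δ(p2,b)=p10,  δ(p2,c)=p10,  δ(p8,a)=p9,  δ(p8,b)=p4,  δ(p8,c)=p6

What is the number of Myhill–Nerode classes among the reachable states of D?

6

Every state is reachable, so we keep all 10.
Start with accepting vs non-accepting: {p1,p2,p3,p4,p5,p6,p8,p10} | {p7,p9}.
Refine {p1,p2,p3,p4,p5,p6,p8,p10} on symbol a: members go to different blocks, giving {p2,p3,p5,p6,p10} and {p1,p4,p8}.
Split {p2,p3,p5,p6,p10} by δ(·,a) → {p2,p5,p6,p10} and {p3}.
On input a, block {p2,p5,p6,p10} splits into {p2,p5,p10} and {p6}.
On input a, block {p2,p5,p10} splits into {p2,p5} and {p10}.
Stable partition: {p2,p5} | {p7,p9} | {p1,p4,p8} | {p3} | {p6} | {p10} — 6 equivalence classes.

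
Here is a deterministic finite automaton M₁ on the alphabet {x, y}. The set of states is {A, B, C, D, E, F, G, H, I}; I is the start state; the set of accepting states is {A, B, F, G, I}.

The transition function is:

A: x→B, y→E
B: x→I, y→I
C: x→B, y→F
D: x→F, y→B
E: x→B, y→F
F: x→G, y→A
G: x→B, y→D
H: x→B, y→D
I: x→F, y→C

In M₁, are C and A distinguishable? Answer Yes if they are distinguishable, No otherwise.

Yes

States {H} cannot be reached from the start state, so discard them.
Start with accepting vs non-accepting: {A,B,F,G,I} | {C,D,E}.
Split {A,B,F,G,I} by δ(·,y) → {A,G,I} and {B,F}.
The partition is now stable with 3 blocks: {A,G,I} | {C,D,E} | {B,F}.
C and A end up in different blocks, so they are distinguishable. For instance, the string 'ε' is accepted from only A.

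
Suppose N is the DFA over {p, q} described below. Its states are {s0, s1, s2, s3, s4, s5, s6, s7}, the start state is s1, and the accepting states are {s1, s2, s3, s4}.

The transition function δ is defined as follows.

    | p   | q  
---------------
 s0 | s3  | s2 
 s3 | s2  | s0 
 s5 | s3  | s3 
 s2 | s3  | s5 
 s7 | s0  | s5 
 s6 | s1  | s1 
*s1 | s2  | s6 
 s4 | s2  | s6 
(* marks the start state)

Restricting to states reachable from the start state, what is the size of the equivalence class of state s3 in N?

3

States {s4,s7} cannot be reached from the start state, so discard them.
P0 = {s1,s2,s3} | {s0,s5,s6}.
Stable partition: {s1,s2,s3} | {s0,s5,s6} — 2 equivalence classes.
The equivalence class containing s3 is {s1,s2,s3}, of size 3.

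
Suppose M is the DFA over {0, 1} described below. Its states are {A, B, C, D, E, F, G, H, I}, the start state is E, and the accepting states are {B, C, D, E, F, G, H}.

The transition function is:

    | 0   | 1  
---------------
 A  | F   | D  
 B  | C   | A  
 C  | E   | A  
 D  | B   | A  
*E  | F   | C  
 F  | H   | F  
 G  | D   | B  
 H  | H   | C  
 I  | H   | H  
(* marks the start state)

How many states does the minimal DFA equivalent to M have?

7

First remove the unreachable states {G,I}; 7 states remain.
Start with accepting vs non-accepting: {B,C,D,E,F,H} | {A}.
Refine {B,C,D,E,F,H} on symbol 1: members go to different blocks, giving {B,C,D} and {E,F,H}.
Split {B,C,D} by δ(·,0) → {B,D} and {C}.
On input 0, block {B,D} splits into {B} and {D}.
Refine {E,F,H} on symbol 1: members go to different blocks, giving {E,H} and {F}.
Refine {E,H} on symbol 0: members go to different blocks, giving {E} and {H}.
No further refinement is possible. Final partition (7 blocks): {B} | {A} | {E} | {C} | {D} | {F} | {H}.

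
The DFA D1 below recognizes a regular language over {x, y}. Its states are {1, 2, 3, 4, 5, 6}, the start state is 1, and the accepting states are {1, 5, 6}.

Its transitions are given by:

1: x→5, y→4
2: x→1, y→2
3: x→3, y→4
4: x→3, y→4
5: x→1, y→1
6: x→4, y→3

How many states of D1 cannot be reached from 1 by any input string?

2

BFS from 1 reaches {1, 3, 4, 5}; the 2 state(s) 2, 6 are never visited.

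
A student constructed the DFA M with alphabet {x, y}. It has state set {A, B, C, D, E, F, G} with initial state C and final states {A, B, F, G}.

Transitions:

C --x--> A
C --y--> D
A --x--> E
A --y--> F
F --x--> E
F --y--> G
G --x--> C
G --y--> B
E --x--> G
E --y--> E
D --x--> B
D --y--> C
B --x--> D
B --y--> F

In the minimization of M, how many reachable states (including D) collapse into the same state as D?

P0 = {A,B,F,G} | {C,D,E}.
Stable partition: {A,B,F,G} | {C,D,E} — 2 equivalence classes.
The equivalence class containing D is {C,D,E}, of size 3.

3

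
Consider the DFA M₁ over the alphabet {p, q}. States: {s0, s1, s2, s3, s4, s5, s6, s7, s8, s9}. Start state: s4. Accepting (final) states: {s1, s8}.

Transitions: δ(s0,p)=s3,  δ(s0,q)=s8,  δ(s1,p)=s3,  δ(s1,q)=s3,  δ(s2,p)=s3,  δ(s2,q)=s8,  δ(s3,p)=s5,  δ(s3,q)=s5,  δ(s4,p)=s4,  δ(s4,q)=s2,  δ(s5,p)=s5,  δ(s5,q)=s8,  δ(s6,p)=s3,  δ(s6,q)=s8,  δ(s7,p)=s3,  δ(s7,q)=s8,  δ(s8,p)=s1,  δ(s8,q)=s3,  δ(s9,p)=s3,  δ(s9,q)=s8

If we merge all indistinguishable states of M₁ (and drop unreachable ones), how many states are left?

6

Reachable states from the start: {s1,s2,s3,s4,s5,s8}. Unreachable: {s0,s6,s7,s9} — drop them.
Start with accepting vs non-accepting: {s1,s8} | {s2,s3,s4,s5}.
Split {s1,s8} by δ(·,p) → {s1} and {s8}.
Split {s2,s3,s4,s5} by δ(·,q) → {s2,s5} and {s3,s4}.
Split {s2,s5} by δ(·,p) → {s2} and {s5}.
Split {s3,s4} by δ(·,p) → {s3} and {s4}.
The partition is now stable with 6 blocks: {s1} | {s2} | {s8} | {s3} | {s5} | {s4}.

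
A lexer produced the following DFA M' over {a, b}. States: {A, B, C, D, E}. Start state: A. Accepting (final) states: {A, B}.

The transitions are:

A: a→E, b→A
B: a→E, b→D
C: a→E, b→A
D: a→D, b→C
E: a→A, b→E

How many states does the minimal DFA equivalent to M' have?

Reachable states from the start: {A,E}. Unreachable: {B,C,D} — drop them.
Start with accepting vs non-accepting: {A} | {E}.
No further refinement is possible. Final partition (2 blocks): {A} | {E}.

2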